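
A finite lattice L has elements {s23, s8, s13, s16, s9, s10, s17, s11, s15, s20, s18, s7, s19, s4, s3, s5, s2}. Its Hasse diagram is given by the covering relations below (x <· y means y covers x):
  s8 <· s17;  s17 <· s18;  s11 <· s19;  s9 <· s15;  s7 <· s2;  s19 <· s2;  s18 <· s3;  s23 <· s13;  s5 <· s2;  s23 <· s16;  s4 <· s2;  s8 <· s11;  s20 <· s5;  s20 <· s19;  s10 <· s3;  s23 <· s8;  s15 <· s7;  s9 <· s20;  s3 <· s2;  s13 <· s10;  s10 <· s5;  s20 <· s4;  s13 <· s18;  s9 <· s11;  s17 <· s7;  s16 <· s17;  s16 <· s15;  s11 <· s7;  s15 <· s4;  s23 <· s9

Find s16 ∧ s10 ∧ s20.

s23

Common lower bounds of {s16, s10, s20}: s23.
The greatest among these is s23.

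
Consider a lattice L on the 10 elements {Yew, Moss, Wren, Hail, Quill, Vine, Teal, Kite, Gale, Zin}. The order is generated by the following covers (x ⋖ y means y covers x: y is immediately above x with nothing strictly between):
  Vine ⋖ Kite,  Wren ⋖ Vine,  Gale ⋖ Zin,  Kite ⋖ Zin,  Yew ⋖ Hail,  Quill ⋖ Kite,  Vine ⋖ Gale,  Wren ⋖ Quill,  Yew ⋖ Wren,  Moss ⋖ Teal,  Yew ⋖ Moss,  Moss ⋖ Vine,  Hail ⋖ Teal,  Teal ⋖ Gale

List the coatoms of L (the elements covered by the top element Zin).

The coatoms are exactly the elements covered by Zin: Gale, Kite.

Gale, Kite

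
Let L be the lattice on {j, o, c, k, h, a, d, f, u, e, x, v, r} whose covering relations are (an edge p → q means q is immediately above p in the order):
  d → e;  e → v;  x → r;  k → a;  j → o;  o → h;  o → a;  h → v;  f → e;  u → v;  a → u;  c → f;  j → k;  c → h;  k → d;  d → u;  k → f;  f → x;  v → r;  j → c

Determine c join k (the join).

Common upper bounds of {c, k}: e, f, r, v, x.
The least among these is f.

f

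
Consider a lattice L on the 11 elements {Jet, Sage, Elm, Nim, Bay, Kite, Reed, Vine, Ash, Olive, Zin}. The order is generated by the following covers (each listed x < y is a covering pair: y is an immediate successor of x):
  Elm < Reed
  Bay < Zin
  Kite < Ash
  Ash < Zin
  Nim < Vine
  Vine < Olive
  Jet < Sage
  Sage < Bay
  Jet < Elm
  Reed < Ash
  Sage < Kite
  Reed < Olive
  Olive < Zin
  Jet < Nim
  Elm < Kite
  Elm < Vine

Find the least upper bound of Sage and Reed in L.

Common upper bounds of {Sage, Reed}: Ash, Zin.
The least among these is Ash.

Ash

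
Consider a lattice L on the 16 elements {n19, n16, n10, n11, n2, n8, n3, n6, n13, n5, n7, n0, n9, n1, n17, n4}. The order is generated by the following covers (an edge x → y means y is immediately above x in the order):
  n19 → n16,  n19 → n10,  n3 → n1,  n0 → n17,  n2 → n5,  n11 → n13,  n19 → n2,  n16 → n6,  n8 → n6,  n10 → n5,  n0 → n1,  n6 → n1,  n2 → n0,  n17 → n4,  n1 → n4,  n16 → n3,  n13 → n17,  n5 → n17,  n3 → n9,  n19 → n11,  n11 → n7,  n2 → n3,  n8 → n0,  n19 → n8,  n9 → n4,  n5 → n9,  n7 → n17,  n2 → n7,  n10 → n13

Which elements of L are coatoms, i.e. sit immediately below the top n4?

n1, n17, n9

The coatoms are exactly the elements covered by n4: n1, n17, n9.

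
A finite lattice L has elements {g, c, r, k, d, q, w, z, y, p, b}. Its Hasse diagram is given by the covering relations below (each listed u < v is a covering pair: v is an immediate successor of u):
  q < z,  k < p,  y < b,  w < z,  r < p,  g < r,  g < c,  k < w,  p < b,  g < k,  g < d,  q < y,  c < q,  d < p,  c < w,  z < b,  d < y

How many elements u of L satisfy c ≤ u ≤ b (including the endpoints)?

6

The interval [c, b] = {b, c, q, w, y, z}, which has 6 elements.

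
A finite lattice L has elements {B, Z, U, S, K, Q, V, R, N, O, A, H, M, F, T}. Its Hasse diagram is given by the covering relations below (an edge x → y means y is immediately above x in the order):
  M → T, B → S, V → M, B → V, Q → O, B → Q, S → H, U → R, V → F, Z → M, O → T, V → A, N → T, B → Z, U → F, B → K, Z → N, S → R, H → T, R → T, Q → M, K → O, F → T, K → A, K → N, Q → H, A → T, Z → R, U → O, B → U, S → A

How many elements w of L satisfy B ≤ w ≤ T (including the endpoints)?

The interval [B, T] = {A, B, F, H, K, M, N, O, Q, R, S, T, U, V, Z}, which has 15 elements.

15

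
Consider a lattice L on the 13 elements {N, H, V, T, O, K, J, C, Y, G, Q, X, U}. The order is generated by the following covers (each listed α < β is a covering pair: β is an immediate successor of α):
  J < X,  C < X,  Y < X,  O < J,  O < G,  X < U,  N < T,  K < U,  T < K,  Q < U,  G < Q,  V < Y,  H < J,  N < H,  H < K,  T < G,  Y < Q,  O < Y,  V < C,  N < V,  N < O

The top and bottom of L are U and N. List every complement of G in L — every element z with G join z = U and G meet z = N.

Need z with G ∨ z = U and G ∧ z = N.
Checking each element gives: C, H.

C, H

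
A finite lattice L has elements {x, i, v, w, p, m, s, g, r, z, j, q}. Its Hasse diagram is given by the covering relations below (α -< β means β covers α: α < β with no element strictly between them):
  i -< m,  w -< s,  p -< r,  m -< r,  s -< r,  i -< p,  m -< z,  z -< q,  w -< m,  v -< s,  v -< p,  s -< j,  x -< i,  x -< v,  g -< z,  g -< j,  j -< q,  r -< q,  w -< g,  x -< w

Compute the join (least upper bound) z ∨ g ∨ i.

z

Common upper bounds of {z, g, i}: q, z.
The least among these is z.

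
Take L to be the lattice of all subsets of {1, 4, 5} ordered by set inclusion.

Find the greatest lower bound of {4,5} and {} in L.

Under ⊆, meet is intersection: {4,5} ∩ {} = {}.

{}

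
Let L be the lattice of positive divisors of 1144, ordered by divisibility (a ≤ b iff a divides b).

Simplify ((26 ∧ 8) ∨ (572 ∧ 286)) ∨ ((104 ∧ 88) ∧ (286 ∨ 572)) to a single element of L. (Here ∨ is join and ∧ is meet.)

572

26 ∧ 8 = 2
572 ∧ 286 = 286
2 ∨ 286 = 286
104 ∧ 88 = 8
286 ∨ 572 = 572
8 ∧ 572 = 4
286 ∨ 4 = 572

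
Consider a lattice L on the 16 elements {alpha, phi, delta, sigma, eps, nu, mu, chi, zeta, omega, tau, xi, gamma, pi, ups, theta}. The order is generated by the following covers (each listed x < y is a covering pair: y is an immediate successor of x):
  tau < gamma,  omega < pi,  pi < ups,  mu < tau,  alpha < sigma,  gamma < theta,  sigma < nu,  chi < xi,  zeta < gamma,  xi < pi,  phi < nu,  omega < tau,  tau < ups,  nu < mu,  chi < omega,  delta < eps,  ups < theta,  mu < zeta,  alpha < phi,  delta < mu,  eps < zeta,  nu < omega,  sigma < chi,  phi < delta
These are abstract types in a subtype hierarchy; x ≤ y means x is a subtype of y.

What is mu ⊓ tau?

Common lower bounds of {mu, tau}: alpha, delta, mu, nu, phi, sigma.
The greatest among these is mu.

mu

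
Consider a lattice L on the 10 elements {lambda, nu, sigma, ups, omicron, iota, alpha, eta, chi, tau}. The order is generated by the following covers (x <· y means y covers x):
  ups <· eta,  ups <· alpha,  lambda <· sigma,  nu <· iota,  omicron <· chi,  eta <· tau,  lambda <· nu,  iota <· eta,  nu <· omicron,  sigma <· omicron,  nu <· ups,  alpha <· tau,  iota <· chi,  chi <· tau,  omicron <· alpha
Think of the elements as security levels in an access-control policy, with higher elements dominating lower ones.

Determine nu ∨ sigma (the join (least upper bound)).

Common upper bounds of {nu, sigma}: alpha, chi, omicron, tau.
The least among these is omicron.

omicron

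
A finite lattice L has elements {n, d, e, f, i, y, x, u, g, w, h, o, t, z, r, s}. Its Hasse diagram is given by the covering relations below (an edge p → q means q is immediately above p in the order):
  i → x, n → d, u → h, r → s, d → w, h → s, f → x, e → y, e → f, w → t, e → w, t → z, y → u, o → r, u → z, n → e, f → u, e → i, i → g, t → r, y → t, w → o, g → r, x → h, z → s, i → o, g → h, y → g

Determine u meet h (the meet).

u

Common lower bounds of {u, h}: e, f, n, u, y.
The greatest among these is u.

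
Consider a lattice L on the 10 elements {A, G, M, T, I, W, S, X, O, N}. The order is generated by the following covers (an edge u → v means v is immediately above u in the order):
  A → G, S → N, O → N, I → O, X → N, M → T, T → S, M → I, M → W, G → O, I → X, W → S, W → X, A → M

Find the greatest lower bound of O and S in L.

M

Common lower bounds of {O, S}: A, M.
The greatest among these is M.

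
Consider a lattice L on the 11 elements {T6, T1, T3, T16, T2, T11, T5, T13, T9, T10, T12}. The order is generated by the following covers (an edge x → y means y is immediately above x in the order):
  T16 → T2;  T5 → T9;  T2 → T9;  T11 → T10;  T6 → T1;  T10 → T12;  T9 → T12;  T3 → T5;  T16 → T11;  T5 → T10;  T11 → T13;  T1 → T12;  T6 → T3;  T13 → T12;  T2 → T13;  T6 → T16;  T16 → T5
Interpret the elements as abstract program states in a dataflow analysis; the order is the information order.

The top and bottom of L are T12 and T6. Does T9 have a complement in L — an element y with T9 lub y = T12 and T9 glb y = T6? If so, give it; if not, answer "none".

Need y with T9 ∨ y = T12 and T9 ∧ y = T6.
Checking each element gives: T1.

T1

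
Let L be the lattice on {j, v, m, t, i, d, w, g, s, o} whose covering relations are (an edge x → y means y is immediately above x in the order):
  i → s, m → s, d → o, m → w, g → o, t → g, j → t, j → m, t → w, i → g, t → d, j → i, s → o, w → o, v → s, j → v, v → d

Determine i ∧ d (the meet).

Common lower bounds of {i, d}: j.
The greatest among these is j.

j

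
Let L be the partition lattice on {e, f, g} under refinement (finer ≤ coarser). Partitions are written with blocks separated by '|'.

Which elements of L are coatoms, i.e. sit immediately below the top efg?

The coatoms are exactly the elements covered by efg: ef|g, eg|f, e|fg.

ef|g, eg|f, e|fg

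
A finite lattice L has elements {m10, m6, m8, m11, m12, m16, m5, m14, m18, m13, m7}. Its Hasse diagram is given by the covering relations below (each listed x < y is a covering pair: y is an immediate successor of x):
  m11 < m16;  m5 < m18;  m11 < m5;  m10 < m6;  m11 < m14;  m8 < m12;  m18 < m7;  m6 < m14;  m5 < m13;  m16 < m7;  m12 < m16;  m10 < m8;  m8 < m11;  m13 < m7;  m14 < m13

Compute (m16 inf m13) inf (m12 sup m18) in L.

m11

m16 ∧ m13 = m11
m12 ∨ m18 = m7
m11 ∧ m7 = m11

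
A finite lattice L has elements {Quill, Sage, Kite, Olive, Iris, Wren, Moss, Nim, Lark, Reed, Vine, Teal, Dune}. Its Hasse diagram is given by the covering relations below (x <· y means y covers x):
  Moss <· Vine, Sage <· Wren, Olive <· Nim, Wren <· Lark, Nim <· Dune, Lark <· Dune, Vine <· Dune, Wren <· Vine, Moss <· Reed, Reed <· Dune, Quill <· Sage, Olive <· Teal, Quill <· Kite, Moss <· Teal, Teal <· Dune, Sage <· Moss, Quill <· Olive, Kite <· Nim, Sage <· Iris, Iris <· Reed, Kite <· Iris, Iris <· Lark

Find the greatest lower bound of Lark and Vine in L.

Common lower bounds of {Lark, Vine}: Quill, Sage, Wren.
The greatest among these is Wren.

Wren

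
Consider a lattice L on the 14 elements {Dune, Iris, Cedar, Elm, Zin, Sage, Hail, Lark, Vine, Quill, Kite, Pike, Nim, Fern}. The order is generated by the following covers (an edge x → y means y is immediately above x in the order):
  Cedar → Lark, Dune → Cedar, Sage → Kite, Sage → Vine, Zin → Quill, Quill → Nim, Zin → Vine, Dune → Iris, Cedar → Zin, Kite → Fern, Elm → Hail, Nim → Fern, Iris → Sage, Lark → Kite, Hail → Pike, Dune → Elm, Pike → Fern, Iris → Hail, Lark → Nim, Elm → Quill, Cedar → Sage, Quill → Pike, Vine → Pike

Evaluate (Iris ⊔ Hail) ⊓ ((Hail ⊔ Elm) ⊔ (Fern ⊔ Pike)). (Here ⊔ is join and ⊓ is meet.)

Hail

Iris ∨ Hail = Hail
Hail ∨ Elm = Hail
Fern ∨ Pike = Fern
Hail ∨ Fern = Fern
Hail ∧ Fern = Hail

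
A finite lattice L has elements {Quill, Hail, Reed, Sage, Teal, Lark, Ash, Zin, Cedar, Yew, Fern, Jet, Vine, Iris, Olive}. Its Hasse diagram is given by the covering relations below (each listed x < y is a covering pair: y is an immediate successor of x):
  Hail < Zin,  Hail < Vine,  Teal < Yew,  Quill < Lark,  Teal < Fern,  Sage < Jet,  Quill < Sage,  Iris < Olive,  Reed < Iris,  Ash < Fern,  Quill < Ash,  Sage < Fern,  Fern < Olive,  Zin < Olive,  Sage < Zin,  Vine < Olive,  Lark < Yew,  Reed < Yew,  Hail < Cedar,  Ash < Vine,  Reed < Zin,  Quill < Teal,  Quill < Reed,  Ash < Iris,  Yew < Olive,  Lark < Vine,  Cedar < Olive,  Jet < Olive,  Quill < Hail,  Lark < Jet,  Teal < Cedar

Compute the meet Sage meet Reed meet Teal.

Quill

Common lower bounds of {Sage, Reed, Teal}: Quill.
The greatest among these is Quill.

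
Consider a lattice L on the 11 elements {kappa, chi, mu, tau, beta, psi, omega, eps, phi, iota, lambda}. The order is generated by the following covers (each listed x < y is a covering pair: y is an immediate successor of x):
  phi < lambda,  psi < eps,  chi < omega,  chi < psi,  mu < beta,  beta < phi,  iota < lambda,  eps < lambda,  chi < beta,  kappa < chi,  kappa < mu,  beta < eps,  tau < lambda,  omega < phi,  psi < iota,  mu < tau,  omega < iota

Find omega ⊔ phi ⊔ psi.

Common upper bounds of {omega, phi, psi}: lambda.
The least among these is lambda.

lambda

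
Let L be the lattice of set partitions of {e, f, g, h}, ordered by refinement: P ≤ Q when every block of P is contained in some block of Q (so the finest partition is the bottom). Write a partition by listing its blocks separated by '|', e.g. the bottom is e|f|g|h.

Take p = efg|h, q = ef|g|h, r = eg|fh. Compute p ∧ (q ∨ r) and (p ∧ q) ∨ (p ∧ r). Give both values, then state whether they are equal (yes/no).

q ∨ r = efgh, so p ∧ (q ∨ r) = efg|h ∧ efgh = efg|h.
p ∧ q = ef|g|h and p ∧ r = eg|f|h, so (p ∧ q) ∨ (p ∧ r) = ef|g|h ∨ eg|f|h = efg|h.
Equal: yes.

efg|h; efg|h; yes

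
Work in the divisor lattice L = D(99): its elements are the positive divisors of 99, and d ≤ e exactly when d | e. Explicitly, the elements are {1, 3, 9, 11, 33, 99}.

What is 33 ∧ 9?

In the divisibility order, the meet is the greatest common divisor: gcd(33, 9) = 3.

3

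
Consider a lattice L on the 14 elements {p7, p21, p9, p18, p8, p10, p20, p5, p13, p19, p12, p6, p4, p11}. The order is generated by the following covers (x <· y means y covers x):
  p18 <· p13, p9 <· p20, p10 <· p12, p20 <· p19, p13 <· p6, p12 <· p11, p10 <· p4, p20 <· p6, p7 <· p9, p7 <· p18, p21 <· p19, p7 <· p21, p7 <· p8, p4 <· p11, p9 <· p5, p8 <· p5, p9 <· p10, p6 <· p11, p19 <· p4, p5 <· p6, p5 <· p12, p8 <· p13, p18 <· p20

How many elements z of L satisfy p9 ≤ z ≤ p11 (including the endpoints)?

The interval [p9, p11] = {p10, p11, p12, p19, p20, p4, p5, p6, p9}, which has 9 elements.

9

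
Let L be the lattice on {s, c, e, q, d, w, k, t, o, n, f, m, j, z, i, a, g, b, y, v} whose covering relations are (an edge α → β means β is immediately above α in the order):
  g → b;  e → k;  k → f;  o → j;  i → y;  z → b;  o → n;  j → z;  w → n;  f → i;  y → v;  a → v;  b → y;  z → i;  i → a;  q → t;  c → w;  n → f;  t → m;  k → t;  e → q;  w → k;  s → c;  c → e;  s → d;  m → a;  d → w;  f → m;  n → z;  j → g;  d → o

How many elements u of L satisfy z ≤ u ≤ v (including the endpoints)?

The interval [z, v] = {a, b, i, v, y, z}, which has 6 elements.

6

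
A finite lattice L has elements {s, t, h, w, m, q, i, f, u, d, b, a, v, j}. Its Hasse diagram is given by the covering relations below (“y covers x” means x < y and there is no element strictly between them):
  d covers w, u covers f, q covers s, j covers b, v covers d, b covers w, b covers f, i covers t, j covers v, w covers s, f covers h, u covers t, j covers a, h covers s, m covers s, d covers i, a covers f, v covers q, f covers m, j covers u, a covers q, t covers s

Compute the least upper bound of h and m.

f

Common upper bounds of {h, m}: a, b, f, j, u.
The least among these is f.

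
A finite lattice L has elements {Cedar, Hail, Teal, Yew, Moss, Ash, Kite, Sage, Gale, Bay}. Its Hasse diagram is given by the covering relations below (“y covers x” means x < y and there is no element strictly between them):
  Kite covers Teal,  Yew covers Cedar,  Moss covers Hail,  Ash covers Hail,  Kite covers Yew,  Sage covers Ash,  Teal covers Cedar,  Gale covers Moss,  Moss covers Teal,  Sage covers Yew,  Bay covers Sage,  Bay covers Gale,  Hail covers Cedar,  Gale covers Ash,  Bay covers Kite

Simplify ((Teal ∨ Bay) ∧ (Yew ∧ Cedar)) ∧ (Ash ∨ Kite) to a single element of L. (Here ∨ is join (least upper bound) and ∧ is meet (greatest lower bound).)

Cedar

Teal ∨ Bay = Bay
Yew ∧ Cedar = Cedar
Bay ∧ Cedar = Cedar
Ash ∨ Kite = Bay
Cedar ∧ Bay = Cedar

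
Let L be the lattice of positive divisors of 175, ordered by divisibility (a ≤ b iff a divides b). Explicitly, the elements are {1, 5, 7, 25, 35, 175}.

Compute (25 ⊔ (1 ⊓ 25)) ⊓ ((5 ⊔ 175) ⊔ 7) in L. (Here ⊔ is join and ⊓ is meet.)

25

1 ∧ 25 = 1
25 ∨ 1 = 25
5 ∨ 175 = 175
175 ∨ 7 = 175
25 ∧ 175 = 25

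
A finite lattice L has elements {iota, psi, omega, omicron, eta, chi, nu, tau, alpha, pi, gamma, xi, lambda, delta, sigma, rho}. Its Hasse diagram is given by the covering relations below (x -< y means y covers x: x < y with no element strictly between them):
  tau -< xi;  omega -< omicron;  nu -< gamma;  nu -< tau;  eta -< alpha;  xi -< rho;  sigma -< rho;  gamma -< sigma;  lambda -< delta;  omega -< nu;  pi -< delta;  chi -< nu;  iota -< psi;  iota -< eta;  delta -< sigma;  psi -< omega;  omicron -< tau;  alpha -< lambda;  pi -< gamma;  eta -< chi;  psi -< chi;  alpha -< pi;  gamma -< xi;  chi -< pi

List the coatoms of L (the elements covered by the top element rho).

The coatoms are exactly the elements covered by rho: sigma, xi.

sigma, xi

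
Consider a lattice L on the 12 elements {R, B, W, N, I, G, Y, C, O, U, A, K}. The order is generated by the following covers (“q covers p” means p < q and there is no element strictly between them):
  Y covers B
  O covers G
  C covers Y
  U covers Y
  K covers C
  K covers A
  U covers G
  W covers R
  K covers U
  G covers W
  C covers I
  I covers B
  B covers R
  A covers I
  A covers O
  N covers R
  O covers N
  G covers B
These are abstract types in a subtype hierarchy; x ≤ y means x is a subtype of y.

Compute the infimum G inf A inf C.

B

Common lower bounds of {G, A, C}: B, R.
The greatest among these is B.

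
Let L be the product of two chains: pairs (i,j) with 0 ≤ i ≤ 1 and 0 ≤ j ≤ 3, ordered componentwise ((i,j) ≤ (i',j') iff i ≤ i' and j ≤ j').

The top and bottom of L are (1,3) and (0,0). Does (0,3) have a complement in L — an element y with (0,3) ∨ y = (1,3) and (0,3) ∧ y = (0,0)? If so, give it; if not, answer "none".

(1,0)

Need y with (0,3) ∨ y = (1,3) and (0,3) ∧ y = (0,0).
Checking each element gives: (1,0).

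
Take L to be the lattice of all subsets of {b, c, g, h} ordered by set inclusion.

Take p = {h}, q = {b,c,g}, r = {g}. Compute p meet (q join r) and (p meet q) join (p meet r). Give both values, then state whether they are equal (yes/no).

q join r = {b,c,g}, so p meet (q join r) = {h} meet {b,c,g} = {}.
p meet q = {} and p meet r = {}, so (p meet q) join (p meet r) = {} join {} = {}.
Equal: yes.

{}; {}; yes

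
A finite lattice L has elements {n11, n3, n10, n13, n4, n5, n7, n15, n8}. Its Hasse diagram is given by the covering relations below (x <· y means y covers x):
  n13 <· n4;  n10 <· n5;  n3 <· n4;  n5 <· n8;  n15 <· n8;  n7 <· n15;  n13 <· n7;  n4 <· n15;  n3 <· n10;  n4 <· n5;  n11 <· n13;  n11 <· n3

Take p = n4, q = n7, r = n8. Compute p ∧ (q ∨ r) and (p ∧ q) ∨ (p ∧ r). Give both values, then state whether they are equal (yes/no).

q ∨ r = n8, so p ∧ (q ∨ r) = n4 ∧ n8 = n4.
p ∧ q = n13 and p ∧ r = n4, so (p ∧ q) ∨ (p ∧ r) = n13 ∨ n4 = n4.
Equal: yes.

n4; n4; yes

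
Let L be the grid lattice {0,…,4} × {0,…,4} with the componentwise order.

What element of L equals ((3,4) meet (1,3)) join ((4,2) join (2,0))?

(4,3)

(3,4) ∧ (1,3) = (1,3)
(4,2) ∨ (2,0) = (4,2)
(1,3) ∨ (4,2) = (4,3)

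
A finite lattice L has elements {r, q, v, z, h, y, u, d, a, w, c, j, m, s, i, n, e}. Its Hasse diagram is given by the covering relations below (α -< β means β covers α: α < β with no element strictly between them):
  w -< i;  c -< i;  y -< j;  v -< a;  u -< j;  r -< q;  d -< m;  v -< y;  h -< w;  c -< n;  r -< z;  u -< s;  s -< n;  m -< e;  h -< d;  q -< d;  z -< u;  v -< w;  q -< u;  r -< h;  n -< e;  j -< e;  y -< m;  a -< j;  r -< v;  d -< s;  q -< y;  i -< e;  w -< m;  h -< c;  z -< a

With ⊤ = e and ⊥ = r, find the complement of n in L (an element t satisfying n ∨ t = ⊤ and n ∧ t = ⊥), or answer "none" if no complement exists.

Need t with n ∨ t = e and n ∧ t = r.
Checking each element gives: v.

v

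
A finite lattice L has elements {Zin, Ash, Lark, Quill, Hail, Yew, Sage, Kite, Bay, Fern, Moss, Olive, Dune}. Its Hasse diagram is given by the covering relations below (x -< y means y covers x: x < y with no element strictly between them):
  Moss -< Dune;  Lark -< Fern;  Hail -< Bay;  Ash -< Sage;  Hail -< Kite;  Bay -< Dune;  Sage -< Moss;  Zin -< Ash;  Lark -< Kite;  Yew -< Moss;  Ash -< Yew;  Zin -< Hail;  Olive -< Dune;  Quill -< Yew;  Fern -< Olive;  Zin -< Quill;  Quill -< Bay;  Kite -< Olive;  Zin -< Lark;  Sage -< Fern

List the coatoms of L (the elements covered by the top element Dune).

The coatoms are exactly the elements covered by Dune: Bay, Moss, Olive.

Bay, Moss, Olive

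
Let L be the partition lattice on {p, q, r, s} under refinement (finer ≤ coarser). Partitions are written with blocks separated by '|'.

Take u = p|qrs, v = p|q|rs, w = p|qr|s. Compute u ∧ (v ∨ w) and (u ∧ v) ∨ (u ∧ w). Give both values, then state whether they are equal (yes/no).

p|qrs; p|qrs; yes

v ∨ w = p|qrs, so u ∧ (v ∨ w) = p|qrs ∧ p|qrs = p|qrs.
u ∧ v = p|q|rs and u ∧ w = p|qr|s, so (u ∧ v) ∨ (u ∧ w) = p|q|rs ∨ p|qr|s = p|qrs.
Equal: yes.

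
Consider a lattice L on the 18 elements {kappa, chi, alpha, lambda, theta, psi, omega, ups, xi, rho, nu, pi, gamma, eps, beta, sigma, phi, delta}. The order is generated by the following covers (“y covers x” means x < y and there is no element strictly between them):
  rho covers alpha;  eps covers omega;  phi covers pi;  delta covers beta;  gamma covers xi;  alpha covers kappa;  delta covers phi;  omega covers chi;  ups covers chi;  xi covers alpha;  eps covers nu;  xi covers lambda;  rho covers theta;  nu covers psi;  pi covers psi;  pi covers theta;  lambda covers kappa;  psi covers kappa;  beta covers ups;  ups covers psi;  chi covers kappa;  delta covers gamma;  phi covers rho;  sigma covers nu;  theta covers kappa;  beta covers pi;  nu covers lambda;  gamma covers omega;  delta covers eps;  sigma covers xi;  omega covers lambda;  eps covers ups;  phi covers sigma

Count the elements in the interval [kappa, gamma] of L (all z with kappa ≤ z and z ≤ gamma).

The interval [kappa, gamma] = {alpha, chi, gamma, kappa, lambda, omega, xi}, which has 7 elements.

7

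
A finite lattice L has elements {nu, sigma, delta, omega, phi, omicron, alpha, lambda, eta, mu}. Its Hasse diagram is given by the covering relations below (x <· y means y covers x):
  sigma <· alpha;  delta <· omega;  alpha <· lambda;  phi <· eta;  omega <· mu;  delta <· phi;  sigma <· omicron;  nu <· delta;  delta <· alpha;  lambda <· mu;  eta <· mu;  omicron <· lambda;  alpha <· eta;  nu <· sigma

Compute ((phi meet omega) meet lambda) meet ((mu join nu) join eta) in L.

delta

phi ∧ omega = delta
delta ∧ lambda = delta
mu ∨ nu = mu
mu ∨ eta = mu
delta ∧ mu = delta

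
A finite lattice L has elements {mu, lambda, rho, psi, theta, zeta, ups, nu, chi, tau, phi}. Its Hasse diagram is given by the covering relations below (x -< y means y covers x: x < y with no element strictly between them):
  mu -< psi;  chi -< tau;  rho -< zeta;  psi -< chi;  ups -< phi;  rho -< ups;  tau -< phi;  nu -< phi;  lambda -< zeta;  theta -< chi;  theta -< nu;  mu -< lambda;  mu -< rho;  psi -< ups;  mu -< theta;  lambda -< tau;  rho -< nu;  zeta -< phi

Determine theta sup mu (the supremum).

theta

Common upper bounds of {theta, mu}: chi, nu, phi, tau, theta.
The least among these is theta.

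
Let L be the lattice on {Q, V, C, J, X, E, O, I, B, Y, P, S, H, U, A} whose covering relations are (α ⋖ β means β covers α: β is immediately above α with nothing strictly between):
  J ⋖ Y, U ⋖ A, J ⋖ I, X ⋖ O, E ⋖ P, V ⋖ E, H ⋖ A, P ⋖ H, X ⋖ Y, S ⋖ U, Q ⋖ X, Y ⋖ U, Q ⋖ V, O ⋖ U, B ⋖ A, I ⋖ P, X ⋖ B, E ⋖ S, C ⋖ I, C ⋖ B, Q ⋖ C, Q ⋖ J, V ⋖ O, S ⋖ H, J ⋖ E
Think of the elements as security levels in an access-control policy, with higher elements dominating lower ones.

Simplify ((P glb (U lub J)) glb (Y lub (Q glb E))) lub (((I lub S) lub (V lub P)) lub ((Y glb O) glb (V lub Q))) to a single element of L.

U ∨ J = U
P ∧ U = E
Q ∧ E = Q
Y ∨ Q = Y
E ∧ Y = J
I ∨ S = H
V ∨ P = P
H ∨ P = H
Y ∧ O = X
V ∨ Q = V
X ∧ V = Q
H ∨ Q = H
J ∨ H = H

H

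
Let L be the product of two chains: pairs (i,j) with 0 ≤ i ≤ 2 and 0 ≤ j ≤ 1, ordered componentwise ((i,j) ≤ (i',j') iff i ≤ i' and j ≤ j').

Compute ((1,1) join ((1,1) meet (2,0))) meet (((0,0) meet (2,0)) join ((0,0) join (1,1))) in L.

(1,1) ∧ (2,0) = (1,0)
(1,1) ∨ (1,0) = (1,1)
(0,0) ∧ (2,0) = (0,0)
(0,0) ∨ (1,1) = (1,1)
(0,0) ∨ (1,1) = (1,1)
(1,1) ∧ (1,1) = (1,1)

(1,1)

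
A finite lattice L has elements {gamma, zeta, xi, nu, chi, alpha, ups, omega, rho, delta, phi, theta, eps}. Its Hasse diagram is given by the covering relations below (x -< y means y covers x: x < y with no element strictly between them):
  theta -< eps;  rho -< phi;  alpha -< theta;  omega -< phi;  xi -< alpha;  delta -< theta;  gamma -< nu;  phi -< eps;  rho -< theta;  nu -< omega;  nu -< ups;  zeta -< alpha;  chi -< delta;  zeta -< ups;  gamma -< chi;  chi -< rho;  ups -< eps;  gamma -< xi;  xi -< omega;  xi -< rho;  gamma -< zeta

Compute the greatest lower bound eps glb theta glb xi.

xi

Common lower bounds of {eps, theta, xi}: gamma, xi.
The greatest among these is xi.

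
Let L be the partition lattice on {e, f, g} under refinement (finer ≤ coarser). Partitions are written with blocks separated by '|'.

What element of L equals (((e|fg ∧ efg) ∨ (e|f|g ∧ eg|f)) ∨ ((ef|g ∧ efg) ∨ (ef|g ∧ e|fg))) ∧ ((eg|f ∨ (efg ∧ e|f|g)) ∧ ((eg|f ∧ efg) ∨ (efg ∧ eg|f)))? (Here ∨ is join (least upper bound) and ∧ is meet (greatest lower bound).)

eg|f

e|fg ∧ efg = e|fg
e|f|g ∧ eg|f = e|f|g
e|fg ∨ e|f|g = e|fg
ef|g ∧ efg = ef|g
ef|g ∧ e|fg = e|f|g
ef|g ∨ e|f|g = ef|g
e|fg ∨ ef|g = efg
efg ∧ e|f|g = e|f|g
eg|f ∨ e|f|g = eg|f
eg|f ∧ efg = eg|f
efg ∧ eg|f = eg|f
eg|f ∨ eg|f = eg|f
eg|f ∧ eg|f = eg|f
efg ∧ eg|f = eg|f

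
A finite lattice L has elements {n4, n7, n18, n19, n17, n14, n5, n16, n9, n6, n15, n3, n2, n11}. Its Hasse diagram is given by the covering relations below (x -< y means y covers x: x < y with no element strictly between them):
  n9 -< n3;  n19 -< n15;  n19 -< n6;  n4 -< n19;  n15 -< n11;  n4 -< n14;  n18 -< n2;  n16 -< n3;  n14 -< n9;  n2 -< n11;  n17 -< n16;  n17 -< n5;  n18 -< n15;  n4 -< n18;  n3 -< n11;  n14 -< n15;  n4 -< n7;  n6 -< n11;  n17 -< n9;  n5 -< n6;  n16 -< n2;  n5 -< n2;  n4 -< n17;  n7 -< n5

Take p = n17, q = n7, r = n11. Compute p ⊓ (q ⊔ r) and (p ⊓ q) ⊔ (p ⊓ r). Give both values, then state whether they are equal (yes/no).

q ⊔ r = n11, so p ⊓ (q ⊔ r) = n17 ⊓ n11 = n17.
p ⊓ q = n4 and p ⊓ r = n17, so (p ⊓ q) ⊔ (p ⊓ r) = n4 ⊔ n17 = n17.
Equal: yes.

n17; n17; yes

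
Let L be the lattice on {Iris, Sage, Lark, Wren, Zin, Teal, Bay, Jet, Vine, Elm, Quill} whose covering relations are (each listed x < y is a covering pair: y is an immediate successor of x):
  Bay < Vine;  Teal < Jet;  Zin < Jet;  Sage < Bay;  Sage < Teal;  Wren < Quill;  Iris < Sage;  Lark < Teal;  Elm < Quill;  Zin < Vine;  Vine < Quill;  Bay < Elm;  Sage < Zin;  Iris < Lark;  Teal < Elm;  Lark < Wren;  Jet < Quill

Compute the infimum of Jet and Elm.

Common lower bounds of {Jet, Elm}: Iris, Lark, Sage, Teal.
The greatest among these is Teal.

Teal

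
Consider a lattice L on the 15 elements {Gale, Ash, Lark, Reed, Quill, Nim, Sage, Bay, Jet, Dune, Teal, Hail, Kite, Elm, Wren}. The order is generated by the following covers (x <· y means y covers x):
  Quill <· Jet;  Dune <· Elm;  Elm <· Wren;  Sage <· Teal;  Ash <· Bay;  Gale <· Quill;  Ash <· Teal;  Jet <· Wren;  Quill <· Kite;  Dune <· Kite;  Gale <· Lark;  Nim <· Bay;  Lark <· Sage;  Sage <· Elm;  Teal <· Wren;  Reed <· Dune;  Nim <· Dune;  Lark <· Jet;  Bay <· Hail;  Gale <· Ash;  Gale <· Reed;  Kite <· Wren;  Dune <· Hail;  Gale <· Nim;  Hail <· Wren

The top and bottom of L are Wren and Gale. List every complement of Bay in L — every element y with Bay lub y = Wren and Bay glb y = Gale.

Need y with Bay ∨ y = Wren and Bay ∧ y = Gale.
Checking each element gives: Jet, Lark, Quill, Sage.

Jet, Lark, Quill, Sage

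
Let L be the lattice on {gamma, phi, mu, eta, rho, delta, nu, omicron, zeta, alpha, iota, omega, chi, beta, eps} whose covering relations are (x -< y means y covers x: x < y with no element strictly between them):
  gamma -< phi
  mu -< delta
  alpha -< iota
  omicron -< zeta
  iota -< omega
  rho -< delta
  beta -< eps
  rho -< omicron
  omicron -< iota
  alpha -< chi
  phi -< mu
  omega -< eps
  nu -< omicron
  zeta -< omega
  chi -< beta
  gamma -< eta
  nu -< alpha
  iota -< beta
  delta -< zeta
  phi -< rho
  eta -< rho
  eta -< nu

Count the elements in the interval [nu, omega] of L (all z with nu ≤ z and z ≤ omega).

6

The interval [nu, omega] = {alpha, iota, nu, omega, omicron, zeta}, which has 6 elements.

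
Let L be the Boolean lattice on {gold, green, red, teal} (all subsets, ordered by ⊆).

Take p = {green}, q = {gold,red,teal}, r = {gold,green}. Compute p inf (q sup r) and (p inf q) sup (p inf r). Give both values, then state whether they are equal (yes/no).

{green}; {green}; yes

q sup r = {gold,green,red,teal}, so p inf (q sup r) = {green} inf {gold,green,red,teal} = {green}.
p inf q = {} and p inf r = {green}, so (p inf q) sup (p inf r) = {} sup {green} = {green}.
Equal: yes.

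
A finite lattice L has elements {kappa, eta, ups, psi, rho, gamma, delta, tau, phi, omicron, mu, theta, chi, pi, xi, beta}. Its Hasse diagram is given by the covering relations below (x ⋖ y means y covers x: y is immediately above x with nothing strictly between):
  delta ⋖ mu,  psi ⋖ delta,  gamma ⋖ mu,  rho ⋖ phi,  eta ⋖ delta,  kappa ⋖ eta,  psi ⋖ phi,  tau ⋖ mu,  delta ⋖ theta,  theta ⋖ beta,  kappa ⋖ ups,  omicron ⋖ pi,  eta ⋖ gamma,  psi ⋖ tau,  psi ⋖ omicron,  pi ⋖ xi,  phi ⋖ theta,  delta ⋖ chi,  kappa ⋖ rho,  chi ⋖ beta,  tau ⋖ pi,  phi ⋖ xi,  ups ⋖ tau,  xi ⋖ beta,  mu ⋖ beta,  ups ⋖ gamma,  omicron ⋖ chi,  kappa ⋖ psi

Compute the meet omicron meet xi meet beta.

omicron

Common lower bounds of {omicron, xi, beta}: kappa, omicron, psi.
The greatest among these is omicron.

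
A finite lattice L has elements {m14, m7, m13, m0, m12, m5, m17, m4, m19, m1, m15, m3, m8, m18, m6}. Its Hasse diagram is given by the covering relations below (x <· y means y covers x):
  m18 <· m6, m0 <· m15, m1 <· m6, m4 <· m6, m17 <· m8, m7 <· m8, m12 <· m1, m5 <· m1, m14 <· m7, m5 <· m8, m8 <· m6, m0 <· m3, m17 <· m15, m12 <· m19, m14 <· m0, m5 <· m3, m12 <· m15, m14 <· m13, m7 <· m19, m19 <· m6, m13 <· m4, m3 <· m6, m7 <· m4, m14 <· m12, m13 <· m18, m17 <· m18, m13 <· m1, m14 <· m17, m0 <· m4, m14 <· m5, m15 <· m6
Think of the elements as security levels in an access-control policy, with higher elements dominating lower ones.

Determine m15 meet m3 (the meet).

m0

Common lower bounds of {m15, m3}: m0, m14.
The greatest among these is m0.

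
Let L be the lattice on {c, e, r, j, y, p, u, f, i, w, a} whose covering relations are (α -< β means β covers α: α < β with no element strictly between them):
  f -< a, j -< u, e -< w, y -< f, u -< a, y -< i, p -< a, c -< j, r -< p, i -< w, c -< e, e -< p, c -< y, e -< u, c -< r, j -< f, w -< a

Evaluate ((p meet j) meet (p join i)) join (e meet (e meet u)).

p ∧ j = c
p ∨ i = a
c ∧ a = c
e ∧ u = e
e ∧ e = e
c ∨ e = e

e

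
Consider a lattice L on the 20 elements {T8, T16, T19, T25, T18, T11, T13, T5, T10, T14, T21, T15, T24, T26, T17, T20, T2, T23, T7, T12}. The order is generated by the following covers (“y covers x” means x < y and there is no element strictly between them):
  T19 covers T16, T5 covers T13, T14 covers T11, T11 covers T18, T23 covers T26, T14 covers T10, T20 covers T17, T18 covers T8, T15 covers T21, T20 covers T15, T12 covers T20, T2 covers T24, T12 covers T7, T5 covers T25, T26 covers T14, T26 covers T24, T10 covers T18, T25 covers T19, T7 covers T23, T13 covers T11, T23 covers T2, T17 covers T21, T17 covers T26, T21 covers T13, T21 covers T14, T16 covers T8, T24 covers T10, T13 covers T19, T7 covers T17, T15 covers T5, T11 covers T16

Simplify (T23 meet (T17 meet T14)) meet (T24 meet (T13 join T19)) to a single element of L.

T17 ∧ T14 = T14
T23 ∧ T14 = T14
T13 ∨ T19 = T13
T24 ∧ T13 = T18
T14 ∧ T18 = T18

T18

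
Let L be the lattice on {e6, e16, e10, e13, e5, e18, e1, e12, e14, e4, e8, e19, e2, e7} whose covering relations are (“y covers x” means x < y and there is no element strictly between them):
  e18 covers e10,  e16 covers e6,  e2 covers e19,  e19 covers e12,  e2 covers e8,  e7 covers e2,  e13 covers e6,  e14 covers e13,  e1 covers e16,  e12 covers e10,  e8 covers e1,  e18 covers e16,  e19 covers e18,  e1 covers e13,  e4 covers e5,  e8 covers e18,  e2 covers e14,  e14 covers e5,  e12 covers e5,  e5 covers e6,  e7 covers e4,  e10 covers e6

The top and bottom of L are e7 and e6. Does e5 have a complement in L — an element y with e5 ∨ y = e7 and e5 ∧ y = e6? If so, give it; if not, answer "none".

For every candidate y, either e5 ∨ y ≠ e7 or e5 ∧ y ≠ e6; no complement exists.

none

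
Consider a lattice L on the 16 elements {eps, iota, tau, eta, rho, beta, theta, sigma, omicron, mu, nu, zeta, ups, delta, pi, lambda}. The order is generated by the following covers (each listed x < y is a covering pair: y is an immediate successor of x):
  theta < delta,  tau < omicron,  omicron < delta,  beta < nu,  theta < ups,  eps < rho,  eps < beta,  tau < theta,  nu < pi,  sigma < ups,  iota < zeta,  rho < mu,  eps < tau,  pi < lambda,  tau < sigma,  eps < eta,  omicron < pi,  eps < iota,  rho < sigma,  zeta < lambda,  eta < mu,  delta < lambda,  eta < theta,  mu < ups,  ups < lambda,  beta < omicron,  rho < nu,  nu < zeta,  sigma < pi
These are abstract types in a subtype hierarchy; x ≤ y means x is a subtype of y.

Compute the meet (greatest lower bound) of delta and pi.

omicron

Common lower bounds of {delta, pi}: beta, eps, omicron, tau.
The greatest among these is omicron.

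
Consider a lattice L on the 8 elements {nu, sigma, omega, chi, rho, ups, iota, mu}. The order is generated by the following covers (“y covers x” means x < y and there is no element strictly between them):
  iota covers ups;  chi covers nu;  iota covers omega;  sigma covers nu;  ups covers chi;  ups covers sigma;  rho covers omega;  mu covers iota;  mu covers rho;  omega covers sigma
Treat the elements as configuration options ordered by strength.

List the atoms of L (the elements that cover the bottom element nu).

chi, sigma

The atoms are exactly the elements that cover nu: chi, sigma.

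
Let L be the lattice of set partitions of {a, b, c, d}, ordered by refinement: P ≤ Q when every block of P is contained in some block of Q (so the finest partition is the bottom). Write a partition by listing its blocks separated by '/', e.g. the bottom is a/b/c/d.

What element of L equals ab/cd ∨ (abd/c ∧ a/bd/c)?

abd/c ∧ a/bd/c = a/bd/c
ab/cd ∨ a/bd/c = abcd

abcd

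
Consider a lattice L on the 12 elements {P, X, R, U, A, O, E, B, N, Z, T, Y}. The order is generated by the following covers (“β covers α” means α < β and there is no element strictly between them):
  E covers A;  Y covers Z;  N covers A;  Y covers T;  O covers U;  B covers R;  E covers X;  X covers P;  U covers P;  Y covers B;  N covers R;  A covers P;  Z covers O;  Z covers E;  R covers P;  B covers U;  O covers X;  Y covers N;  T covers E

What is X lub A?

E

Common upper bounds of {X, A}: E, T, Y, Z.
The least among these is E.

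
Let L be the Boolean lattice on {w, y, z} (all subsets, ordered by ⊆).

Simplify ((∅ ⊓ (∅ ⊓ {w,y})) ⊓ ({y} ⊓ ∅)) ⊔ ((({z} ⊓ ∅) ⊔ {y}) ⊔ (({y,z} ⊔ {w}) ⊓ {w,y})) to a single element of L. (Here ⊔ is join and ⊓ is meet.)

∅ ∧ {w,y} = ∅
∅ ∧ ∅ = ∅
{y} ∧ ∅ = ∅
∅ ∧ ∅ = ∅
{z} ∧ ∅ = ∅
∅ ∨ {y} = {y}
{y,z} ∨ {w} = {w,y,z}
{w,y,z} ∧ {w,y} = {w,y}
{y} ∨ {w,y} = {w,y}
∅ ∨ {w,y} = {w,y}

{w,y}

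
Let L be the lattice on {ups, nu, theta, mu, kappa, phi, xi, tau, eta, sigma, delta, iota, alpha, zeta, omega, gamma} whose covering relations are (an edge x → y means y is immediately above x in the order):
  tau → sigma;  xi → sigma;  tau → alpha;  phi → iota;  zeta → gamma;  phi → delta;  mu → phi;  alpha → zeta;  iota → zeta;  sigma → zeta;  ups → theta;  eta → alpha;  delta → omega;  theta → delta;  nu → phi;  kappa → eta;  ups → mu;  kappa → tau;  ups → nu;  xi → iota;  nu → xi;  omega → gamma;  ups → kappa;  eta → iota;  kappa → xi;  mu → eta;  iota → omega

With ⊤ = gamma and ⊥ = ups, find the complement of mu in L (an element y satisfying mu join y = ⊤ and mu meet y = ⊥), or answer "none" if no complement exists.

none

For every candidate y, either mu ∨ y ≠ gamma or mu ∧ y ≠ ups; no complement exists.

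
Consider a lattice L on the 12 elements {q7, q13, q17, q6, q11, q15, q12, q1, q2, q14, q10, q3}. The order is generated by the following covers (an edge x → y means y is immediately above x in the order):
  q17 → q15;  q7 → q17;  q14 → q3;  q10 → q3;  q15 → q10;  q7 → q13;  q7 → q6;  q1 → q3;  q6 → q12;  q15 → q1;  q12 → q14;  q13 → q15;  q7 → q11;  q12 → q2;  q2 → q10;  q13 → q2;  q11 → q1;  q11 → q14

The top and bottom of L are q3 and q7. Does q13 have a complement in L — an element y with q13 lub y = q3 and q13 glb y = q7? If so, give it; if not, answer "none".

q14

Need y with q13 ∨ y = q3 and q13 ∧ y = q7.
Checking each element gives: q14.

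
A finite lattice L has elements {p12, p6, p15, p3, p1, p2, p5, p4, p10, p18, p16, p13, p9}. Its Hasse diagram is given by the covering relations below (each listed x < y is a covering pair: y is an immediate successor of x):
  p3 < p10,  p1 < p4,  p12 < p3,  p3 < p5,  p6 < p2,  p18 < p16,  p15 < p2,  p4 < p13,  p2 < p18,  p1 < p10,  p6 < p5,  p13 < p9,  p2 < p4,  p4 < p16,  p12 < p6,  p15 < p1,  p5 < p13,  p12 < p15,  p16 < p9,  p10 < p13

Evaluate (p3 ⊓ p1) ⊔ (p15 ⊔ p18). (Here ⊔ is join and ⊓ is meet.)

p3 ∧ p1 = p12
p15 ∨ p18 = p18
p12 ∨ p18 = p18

p18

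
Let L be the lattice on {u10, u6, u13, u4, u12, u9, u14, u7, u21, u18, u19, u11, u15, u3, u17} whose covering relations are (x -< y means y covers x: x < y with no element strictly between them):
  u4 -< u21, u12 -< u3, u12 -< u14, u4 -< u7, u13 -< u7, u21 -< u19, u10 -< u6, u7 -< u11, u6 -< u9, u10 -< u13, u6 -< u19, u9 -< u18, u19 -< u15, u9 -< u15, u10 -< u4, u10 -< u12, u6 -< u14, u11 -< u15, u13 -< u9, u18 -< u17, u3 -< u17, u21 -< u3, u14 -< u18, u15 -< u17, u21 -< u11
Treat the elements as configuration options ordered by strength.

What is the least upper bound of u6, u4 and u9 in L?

Common upper bounds of {u6, u4, u9}: u15, u17.
The least among these is u15.

u15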